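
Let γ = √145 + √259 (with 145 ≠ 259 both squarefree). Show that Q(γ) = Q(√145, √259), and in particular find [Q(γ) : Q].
[Q(γ) : Q] = 4 (equivalently, Q(γ) = Q(√145, √259))

Obviously Q(γ) ⊆ Q(√145, √259), and [Q(√145, √259):Q] = 4 (since 145, 259 are distinct squarefree integers > 1 with 37555 not a perfect square). To show equality we compute the minimal polynomial of γ. From γ = √145 + √259: γ^2 = 145 + 2√(37555) + 259 = 404 + 2√(37555), so γ^2 - 404 = 2√(37555); squaring, (γ^2 - 404)^2 = 4·37555, i.e. γ^4 - 808γ^2 + 163216 - 150220 = 0, i.e. γ^4 - 808γ^2 + 12996 = 0. So γ is a root of x^4 - 808x^2 + 12996. This polynomial is irreducible over Q: it has no rational root (each ±√145 ± √259 is irrational), and any factorization into two quadratics over Q would force √(37555) ∈ Q (pairing opposite roots) or √145, √259 ∈ Q (other pairings), all impossible. Hence [Q(γ):Q] = 4 = [Q(√145, √259):Q], so Q(γ) = Q(√145, √259).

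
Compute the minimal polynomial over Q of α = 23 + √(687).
m_α(x) = x^2 - 46x - 158

From α - 23 = √(687), squaring gives (α - 23)^2 = 687, i.e. α^2 - 46α + 529 = 687, so α^2 - 46α - 158 = 0. The discriminant of x^2 - 46x - 158 is (-46)^2 - 4·(-158) = 2116 + 632 = 2748, and 4·(687) is not a perfect square in Q since 687 is squarefree and ≠ 1. Hence x^2 - 46x - 158 is irreducible over Q and is the minimal polynomial of α.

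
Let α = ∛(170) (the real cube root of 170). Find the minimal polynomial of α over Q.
m_α(x) = x^3 - 170

α satisfies α^3 = 170, so x^3 - 170 annihilates α. By the rational root test, a rational root p/q (in lowest terms) of x^3 - 170 would satisfy p^3 = 170 q^3, forcing q = 1 and p^3 = 170; but 170 is not a perfect cube, contradiction. A monic cubic over Q with no rational root is irreducible (any nontrivial factorization would include a linear factor). Hence x^3 - 170 is the minimal polynomial of α, and in particular [Q(α):Q] = 3.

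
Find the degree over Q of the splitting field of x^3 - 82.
[K : Q] = 6

The roots of x^3 - 82 are ∛82, ω∛82, ω^2∛82 where ω = e^(2πi/3) is a primitive cube root of unity, so K = Q(∛82, ω). Now [Q(∛82):Q] = 3 (since 82 is not a perfect cube, x^3 - 82 is irreducible) and [Q(ω):Q] = 2. Both 2 and 3 divide [K:Q], and [K:Q] ≤ 3·2 = 6, so [K:Q] = 6. (Equivalently: Q(∛82) ⊂ R but ω ∉ R, so [K : Q(∛82)] = 2.)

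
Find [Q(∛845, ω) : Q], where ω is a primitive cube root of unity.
[Q(∛845, ω) : Q] = 6

[Q(∛845):Q] = 3 (min poly x^3 - 845, irreducible since 845 is not a perfect cube). [Q(ω):Q] = 2 (min poly x^2 + x + 1). Since Q(∛845) ⊂ R and ω ∉ R, we have ω ∉ Q(∛845), so x^2 + x + 1 remains irreducible over Q(∛845) and [Q(∛845, ω) : Q(∛845)] = 2. By the tower law, [Q(∛845, ω) : Q] = 3 · 2 = 6. (In fact Q(∛845, ω) is the splitting field of x^3 - 845 over Q.)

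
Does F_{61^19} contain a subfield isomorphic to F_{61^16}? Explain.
No: F_{61^16} is not a subfield of F_{61^19}

F_{p^m} embeds in F_{p^n} iff m | n. Here 16 ∤ 19 (since 19 = 1·16 + 3 with remainder 3 ≠ 0), so F_{61^16} is not a subfield of F_{61^19}. Equivalently: if it were, the tower law would give 16 = [F_{61^16}:F_61] dividing [F_{61^19}:F_61] = 19, contradiction.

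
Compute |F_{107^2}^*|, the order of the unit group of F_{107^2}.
|F_{107^2}^*| = 11448

F_{107^2} has 107^2 = 11449 elements; its multiplicative group consists of all nonzero elements, so |F_{107^2}^*| = 11449 - 1 = 11448. (It is cyclic since any finite subgroup of the multiplicative group of a field is cyclic.)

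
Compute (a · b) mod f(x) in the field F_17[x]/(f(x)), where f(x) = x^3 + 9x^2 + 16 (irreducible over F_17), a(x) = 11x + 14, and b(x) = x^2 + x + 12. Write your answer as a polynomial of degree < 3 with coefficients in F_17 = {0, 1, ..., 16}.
a · b ≡ 11x^2 + 10x + 9 (mod f(x))

Multiply in F_17[x]: a(x)·b(x) = (11x + 14)·(x^2 + x + 12) = 11x^3 + 8x^2 + 10x + 15. This has degree ≥ 3, so divide by f(x) over F_17: 11x^3 + 8x^2 + 10x + 15 = (11)·(x^3 + 9x^2 + 16) + (11x^2 + 10x + 9). Hence a·b ≡ 11x^2 + 10x + 9 (mod f). (F_17[x]/(f) is a field with 17^3 = 4913 elements since f is irreducible of degree 3.)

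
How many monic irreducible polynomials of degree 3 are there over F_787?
There are 162480872 monic irreducible polynomials of degree 3 over F_787

Each element of F_{787^3} that lies in no proper subfield is a root of exactly one monic irreducible of degree 3 over F_787, and each such polynomial has 3 distinct roots in F_{787^3}. By Möbius inversion the count is N_787(3) = (1/3) Σ_{d|3} μ(3/d) · 787^d = (1/3)(μ(3)·787^1 + μ(1)·787^3) = 487442616/3 = 162480872.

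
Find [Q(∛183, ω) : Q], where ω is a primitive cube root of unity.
[Q(∛183, ω) : Q] = 6

[Q(∛183):Q] = 3 (min poly x^3 - 183, irreducible since 183 is not a perfect cube). [Q(ω):Q] = 2 (min poly x^2 + x + 1). Since Q(∛183) ⊂ R and ω ∉ R, we have ω ∉ Q(∛183), so x^2 + x + 1 remains irreducible over Q(∛183) and [Q(∛183, ω) : Q(∛183)] = 2. By the tower law, [Q(∛183, ω) : Q] = 3 · 2 = 6. (In fact Q(∛183, ω) is the splitting field of x^3 - 183 over Q.)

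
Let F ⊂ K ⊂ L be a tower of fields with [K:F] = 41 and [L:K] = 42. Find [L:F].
[L:F] = 1722

The tower law says that for any tower of field extensions F ⊂ K ⊂ L with finite degrees, [L:F] = [L:K] · [K:F]. Here this gives [L:F] = 42 · 41 = 1722.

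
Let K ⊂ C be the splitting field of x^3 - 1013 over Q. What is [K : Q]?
[K : Q] = 6

The roots of x^3 - 1013 are ∛1013, ω∛1013, ω^2∛1013 where ω = e^(2πi/3) is a primitive cube root of unity, so K = Q(∛1013, ω). Now [Q(∛1013):Q] = 3 (since 1013 is not a perfect cube, x^3 - 1013 is irreducible) and [Q(ω):Q] = 2. Both 2 and 3 divide [K:Q], and [K:Q] ≤ 3·2 = 6, so [K:Q] = 6. (Equivalently: Q(∛1013) ⊂ R but ω ∉ R, so [K : Q(∛1013)] = 2.)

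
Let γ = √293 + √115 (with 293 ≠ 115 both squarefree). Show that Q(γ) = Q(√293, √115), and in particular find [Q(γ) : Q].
[Q(γ) : Q] = 4 (equivalently, Q(γ) = Q(√293, √115))

Obviously Q(γ) ⊆ Q(√293, √115), and [Q(√293, √115):Q] = 4 (since 293, 115 are distinct squarefree integers > 1 with 33695 not a perfect square). To show equality we compute the minimal polynomial of γ. From γ = √293 + √115: γ^2 = 293 + 2√(33695) + 115 = 408 + 2√(33695), so γ^2 - 408 = 2√(33695); squaring, (γ^2 - 408)^2 = 4·33695, i.e. γ^4 - 816γ^2 + 166464 - 134780 = 0, i.e. γ^4 - 816γ^2 + 31684 = 0. So γ is a root of x^4 - 816x^2 + 31684. This polynomial is irreducible over Q: it has no rational root (each ±√293 ± √115 is irrational), and any factorization into two quadratics over Q would force √(33695) ∈ Q (pairing opposite roots) or √293, √115 ∈ Q (other pairings), all impossible. Hence [Q(γ):Q] = 4 = [Q(√293, √115):Q], so Q(γ) = Q(√293, √115).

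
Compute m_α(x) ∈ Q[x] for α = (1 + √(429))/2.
m_α(x) = x^2 - x - 107

From 2α - 1 = √(429), squaring gives (2α - 1)^2 = 429, i.e. 4α^2 - 4α + 1 = 429, so α^2 - α + (1 - 429)/4 = 0. Since 429 ≡ 1 (mod 4), (1 - 429)/4 = -107 ∈ Z. The polynomial x^2 - x - 107 has discriminant 1 - 4·(-107) = 429, which is not a perfect square in Q (d = 429 is squarefree and ≠ 1), so x^2 - x - 107 is irreducible over Q. It is the minimal polynomial of α.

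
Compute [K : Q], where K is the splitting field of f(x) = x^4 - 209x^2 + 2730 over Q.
[K : Q] = 4

Solving the quadratic in x^2: x^2 = (209 ± √(209^2 - 4·2730))/2 = (209 ± √32761)/2 = (209 ± 181)/2, giving x^2 = 14 or x^2 = 195. So f(x) = (x^2 - 14)(x^2 - 195) and the roots of f are ±√14, ±√195. Hence the splitting field is K = Q(√14, √195). Since 14 and 195 are distinct squarefree integers > 1, their product 2730 is not a perfect square, so √195 ∉ Q(√14). By the tower law [K:Q] = [Q(√14,√195):Q(√14)] · [Q(√14):Q] = 2 · 2 = 4.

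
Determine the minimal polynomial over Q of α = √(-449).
m_α(x) = x^2 + 449

α satisfies α^2 + 449 = 0, so x^2 + 449 annihilates α. Since d = -449 is squarefree and ≠ 1, it is not a perfect square in Q, so x^2 + 449 has no rational root and is therefore irreducible over Q (a degree-2 polynomial over a field is irreducible iff it has no root). Hence m_α(x) = x^2 + 449.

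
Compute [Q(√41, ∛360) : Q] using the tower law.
[Q(√41, ∛360) : Q] = 6

Let L = Q(√41, ∛360). Since Q(√41) ⊂ L and [Q(√41):Q] = 2, the tower law gives 2 | [L:Q]. Likewise Q(∛360) ⊂ L with [Q(∛360):Q] = 3 (because 360 is not a perfect cube), so 3 | [L:Q]. As gcd(2,3) = 1, [L:Q] is divisible by 6. Conversely L is generated over Q by √41 and ∛360, so [L:Q] ≤ 2·3 = 6. Therefore [Q(√41, ∛360) : Q] = 6.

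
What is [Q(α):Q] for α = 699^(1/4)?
[Q(α):Q] = 4

α is a root of x^4 - 699. By Eisenstein's criterion at the prime p = 3 (which divides the constant term 699 but p^2 = 9 does not, since 699 is squarefree), x^4 - 699 is irreducible over Q. Hence [Q(α):Q] = 4.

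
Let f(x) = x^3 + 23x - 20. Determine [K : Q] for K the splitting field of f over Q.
[K : Q] = 6

By the rational root test, any rational root of the monic integer polynomial f(x) = x^3 + 23x - 20 must be an integer dividing the constant term -20, i.e. one of ±{1, 2, 4, 5, 10, 20}. Evaluating: f(1) = 4, f(-1) = -44, f(2) = 34, f(-2) = -74, f(4) = 136, f(-4) = -176, f(5) = 220, f(-5) = -260, f(10) = 1210, f(-10) = -1250, f(20) = 8440, f(-20) = -8480; none is 0, so f has no rational root and is therefore irreducible over Q (a cubic with no linear factor over a field is irreducible). For an irreducible cubic, the Galois group is A_3 or S_3 according as the discriminant disc(f) = -4a^3 - 27b^2 = -4·(23)^3 - 27·(-20)^2 = -59468 is or is not a square in Q. Here disc(f) = -59468 is not a perfect square in Q, so the Galois group of f over Q is not contained in A_3 and must be all of S_3. The splitting field has degree |S_3| = 6 over Q, so [K : Q] = 6.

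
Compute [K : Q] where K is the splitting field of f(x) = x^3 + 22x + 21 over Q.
[K : Q] = 6

By the rational root test, any rational root of the monic integer polynomial f(x) = x^3 + 22x + 21 must be an integer dividing the constant term 21, i.e. one of ±{1, 3, 7, 21}. Evaluating: f(1) = 44, f(-1) = -2, f(3) = 114, f(-3) = -72, f(7) = 518, f(-7) = -476, f(21) = 9744, f(-21) = -9702; none is 0, so f has no rational root and is therefore irreducible over Q (a cubic with no linear factor over a field is irreducible). For an irreducible cubic, the Galois group is A_3 or S_3 according as the discriminant disc(f) = -4a^3 - 27b^2 = -4·(22)^3 - 27·(21)^2 = -54499 is or is not a square in Q. Here disc(f) = -54499 is not a perfect square in Q, so the Galois group of f over Q is not contained in A_3 and must be all of S_3. The splitting field has degree |S_3| = 6 over Q, so [K : Q] = 6.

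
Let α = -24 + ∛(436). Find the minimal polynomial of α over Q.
m_α(x) = x^3 + 72x^2 + 1728x + 13388

Set β = α + 24 = ∛(436), so β^3 = 436. Then (α + 24)^3 - 436 = 0, i.e. α is a root of g(x) = (x + 24)^3 - 436 = x^3 + 72x^2 + 1728x + 13388. Since g(x) = h(x + 24) where h(x) = x^3 - 436, and h is irreducible over Q (because 436 is not a perfect cube, so h has no rational root, and a monic cubic with no rational root is irreducible), g is also irreducible (irreducibility is preserved under the substitution x → x + 24). Hence m_α(x) = x^3 + 72x^2 + 1728x + 13388.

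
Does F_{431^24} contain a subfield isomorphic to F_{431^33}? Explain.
No: F_{431^33} is not a subfield of F_{431^24}

F_{p^m} embeds in F_{p^n} iff m | n. Here 33 ∤ 24 (since 24 = 0·33 + 24 with remainder 24 ≠ 0), so F_{431^33} is not a subfield of F_{431^24}. Equivalently: if it were, the tower law would give 33 = [F_{431^33}:F_431] dividing [F_{431^24}:F_431] = 24, contradiction.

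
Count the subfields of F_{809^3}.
F_{809^3} has 2 subfields

The subfields of F_{p^n} are exactly the fields F_{p^d} for d | n (each is the fixed field of the unique index-d subgroup of Gal(F_{p^n}/F_p) ≅ Z/nZ). The divisors of n = 3 are {1, 3}, giving 2 subfields: F_{809^1}, F_{809^3}.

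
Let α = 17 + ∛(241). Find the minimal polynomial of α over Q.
m_α(x) = x^3 - 51x^2 + 867x - 5154

Set β = α - 17 = ∛(241), so β^3 = 241. Then (α - 17)^3 - 241 = 0, i.e. α is a root of g(x) = (x - 17)^3 - 241 = x^3 - 51x^2 + 867x - 5154. Since g(x) = h(x - 17) where h(x) = x^3 - 241, and h is irreducible over Q (because 241 is not a perfect cube, so h has no rational root, and a monic cubic with no rational root is irreducible), g is also irreducible (irreducibility is preserved under the substitution x → x - 17). Hence m_α(x) = x^3 - 51x^2 + 867x - 5154.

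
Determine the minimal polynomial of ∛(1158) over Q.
m_α(x) = x^3 - 1158

α satisfies α^3 = 1158, so x^3 - 1158 annihilates α. By the rational root test, a rational root p/q (in lowest terms) of x^3 - 1158 would satisfy p^3 = 1158 q^3, forcing q = 1 and p^3 = 1158; but 1158 is not a perfect cube, contradiction. A monic cubic over Q with no rational root is irreducible (any nontrivial factorization would include a linear factor). Hence x^3 - 1158 is the minimal polynomial of α, and in particular [Q(α):Q] = 3.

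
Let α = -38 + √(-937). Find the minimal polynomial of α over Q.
m_α(x) = x^2 + 76x + 2381

From α + 38 = √(-937), squaring gives (α + 38)^2 = -937, i.e. α^2 + 76α + 1444 = -937, so α^2 + 76α + 2381 = 0. The discriminant of x^2 + 76x + 2381 is (76)^2 - 4·(2381) = 5776 - 9524 = -3748, and 4·(-937) is not a perfect square in Q since -937 is squarefree and ≠ 1. Hence x^2 + 76x + 2381 is irreducible over Q and is the minimal polynomial of α.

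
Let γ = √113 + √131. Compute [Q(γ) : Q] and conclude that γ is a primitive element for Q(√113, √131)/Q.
[Q(γ) : Q] = 4 (equivalently, Q(γ) = Q(√113, √131))

Obviously Q(γ) ⊆ Q(√113, √131), and [Q(√113, √131):Q] = 4 (since 113, 131 are distinct squarefree integers > 1 with 14803 not a perfect square). To show equality we compute the minimal polynomial of γ. From γ = √113 + √131: γ^2 = 113 + 2√(14803) + 131 = 244 + 2√(14803), so γ^2 - 244 = 2√(14803); squaring, (γ^2 - 244)^2 = 4·14803, i.e. γ^4 - 488γ^2 + 59536 - 59212 = 0, i.e. γ^4 - 488γ^2 + 324 = 0. So γ is a root of x^4 - 488x^2 + 324. This polynomial is irreducible over Q: it has no rational root (each ±√113 ± √131 is irrational), and any factorization into two quadratics over Q would force √(14803) ∈ Q (pairing opposite roots) or √113, √131 ∈ Q (other pairings), all impossible. Hence [Q(γ):Q] = 4 = [Q(√113, √131):Q], so Q(γ) = Q(√113, √131).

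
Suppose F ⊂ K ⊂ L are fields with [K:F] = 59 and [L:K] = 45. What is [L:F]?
[L:F] = 2655

The tower law says that for any tower of field extensions F ⊂ K ⊂ L with finite degrees, [L:F] = [L:K] · [K:F]. Here this gives [L:F] = 45 · 59 = 2655.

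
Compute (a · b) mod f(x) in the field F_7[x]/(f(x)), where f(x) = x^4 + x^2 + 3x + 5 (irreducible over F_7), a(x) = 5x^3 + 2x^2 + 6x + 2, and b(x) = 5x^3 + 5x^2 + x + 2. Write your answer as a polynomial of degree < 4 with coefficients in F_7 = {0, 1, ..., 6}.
a · b ≡ 5x^3 + x^2 + 3x + 2 (mod f(x))

Multiply in F_7[x]: a(x)·b(x) = (5x^3 + 2x^2 + 6x + 2)·(5x^3 + 5x^2 + x + 2) = 4x^6 + 3x^4 + 3x^3 + 6x^2 + 4. This has degree ≥ 4, so divide by f(x) over F_7: 4x^6 + 3x^4 + 3x^3 + 6x^2 + 4 = (4x^2 + 6)·(x^4 + x^2 + 3x + 5) + (5x^3 + x^2 + 3x + 2). Hence a·b ≡ 5x^3 + x^2 + 3x + 2 (mod f). (F_7[x]/(f) is a field with 7^4 = 2401 elements since f is irreducible of degree 4.)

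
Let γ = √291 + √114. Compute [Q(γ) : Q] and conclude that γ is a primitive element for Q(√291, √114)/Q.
[Q(γ) : Q] = 4 (equivalently, Q(γ) = Q(√291, √114))

Obviously Q(γ) ⊆ Q(√291, √114), and [Q(√291, √114):Q] = 4 (since 291, 114 are distinct squarefree integers > 1 with 33174 not a perfect square). To show equality we compute the minimal polynomial of γ. From γ = √291 + √114: γ^2 = 291 + 2√(33174) + 114 = 405 + 2√(33174), so γ^2 - 405 = 2√(33174); squaring, (γ^2 - 405)^2 = 4·33174, i.e. γ^4 - 810γ^2 + 164025 - 132696 = 0, i.e. γ^4 - 810γ^2 + 31329 = 0. So γ is a root of x^4 - 810x^2 + 31329. This polynomial is irreducible over Q: it has no rational root (each ±√291 ± √114 is irrational), and any factorization into two quadratics over Q would force √(33174) ∈ Q (pairing opposite roots) or √291, √114 ∈ Q (other pairings), all impossible. Hence [Q(γ):Q] = 4 = [Q(√291, √114):Q], so Q(γ) = Q(√291, √114).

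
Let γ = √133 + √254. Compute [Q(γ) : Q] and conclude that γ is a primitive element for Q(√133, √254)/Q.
[Q(γ) : Q] = 4 (equivalently, Q(γ) = Q(√133, √254))

Obviously Q(γ) ⊆ Q(√133, √254), and [Q(√133, √254):Q] = 4 (since 133, 254 are distinct squarefree integers > 1 with 33782 not a perfect square). To show equality we compute the minimal polynomial of γ. From γ = √133 + √254: γ^2 = 133 + 2√(33782) + 254 = 387 + 2√(33782), so γ^2 - 387 = 2√(33782); squaring, (γ^2 - 387)^2 = 4·33782, i.e. γ^4 - 774γ^2 + 149769 - 135128 = 0, i.e. γ^4 - 774γ^2 + 14641 = 0. So γ is a root of x^4 - 774x^2 + 14641. This polynomial is irreducible over Q: it has no rational root (each ±√133 ± √254 is irrational), and any factorization into two quadratics over Q would force √(33782) ∈ Q (pairing opposite roots) or √133, √254 ∈ Q (other pairings), all impossible. Hence [Q(γ):Q] = 4 = [Q(√133, √254):Q], so Q(γ) = Q(√133, √254).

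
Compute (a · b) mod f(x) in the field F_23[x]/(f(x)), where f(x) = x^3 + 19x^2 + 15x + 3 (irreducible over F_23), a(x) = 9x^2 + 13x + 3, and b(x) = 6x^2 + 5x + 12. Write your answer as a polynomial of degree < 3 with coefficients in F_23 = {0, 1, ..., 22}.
a · b ≡ x^2 + 7x + 8 (mod f(x))

Multiply in F_23[x]: a(x)·b(x) = (9x^2 + 13x + 3)·(6x^2 + 5x + 12) = 8x^4 + 8x^3 + 7x^2 + 10x + 13. This has degree ≥ 3, so divide by f(x) over F_23: 8x^4 + 8x^3 + 7x^2 + 10x + 13 = (8x + 17)·(x^3 + 19x^2 + 15x + 3) + (x^2 + 7x + 8). Hence a·b ≡ x^2 + 7x + 8 (mod f). (F_23[x]/(f) is a field with 23^3 = 12167 elements since f is irreducible of degree 3.)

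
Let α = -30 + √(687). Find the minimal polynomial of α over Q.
m_α(x) = x^2 + 60x + 213

From α + 30 = √(687), squaring gives (α + 30)^2 = 687, i.e. α^2 + 60α + 900 = 687, so α^2 + 60α + 213 = 0. The discriminant of x^2 + 60x + 213 is (60)^2 - 4·(213) = 3600 - 852 = 2748, and 4·(687) is not a perfect square in Q since 687 is squarefree and ≠ 1. Hence x^2 + 60x + 213 is irreducible over Q and is the minimal polynomial of α.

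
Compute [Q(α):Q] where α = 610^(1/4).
[Q(α):Q] = 4

α is a root of x^4 - 610. By Eisenstein's criterion at the prime p = 2 (which divides the constant term 610 but p^2 = 4 does not, since 610 is squarefree), x^4 - 610 is irreducible over Q. Hence [Q(α):Q] = 4.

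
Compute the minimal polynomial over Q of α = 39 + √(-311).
m_α(x) = x^2 - 78x + 1832

From α - 39 = √(-311), squaring gives (α - 39)^2 = -311, i.e. α^2 - 78α + 1521 = -311, so α^2 - 78α + 1832 = 0. The discriminant of x^2 - 78x + 1832 is (-78)^2 - 4·(1832) = 6084 - 7328 = -1244, and 4·(-311) is not a perfect square in Q since -311 is squarefree and ≠ 1. Hence x^2 - 78x + 1832 is irreducible over Q and is the minimal polynomial of α.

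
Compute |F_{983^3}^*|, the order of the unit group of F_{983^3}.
|F_{983^3}^*| = 949862086

F_{983^3} has 983^3 = 949862087 elements; its multiplicative group consists of all nonzero elements, so |F_{983^3}^*| = 949862087 - 1 = 949862086. (It is cyclic since any finite subgroup of the multiplicative group of a field is cyclic.)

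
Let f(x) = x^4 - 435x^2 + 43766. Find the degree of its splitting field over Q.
[K : Q] = 4

Solving the quadratic in x^2: x^2 = (435 ± √(435^2 - 4·43766))/2 = (435 ± √14161)/2 = (435 ± 119)/2, giving x^2 = 277 or x^2 = 158. So f(x) = (x^2 - 277)(x^2 - 158) and the roots of f are ±√277, ±√158. Hence the splitting field is K = Q(√277, √158). Since 277 and 158 are distinct squarefree integers > 1, their product 43766 is not a perfect square, so √158 ∉ Q(√277). By the tower law [K:Q] = [Q(√277,√158):Q(√277)] · [Q(√277):Q] = 2 · 2 = 4.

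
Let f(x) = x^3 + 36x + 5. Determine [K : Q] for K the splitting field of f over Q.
[K : Q] = 6

By the rational root test, any rational root of the monic integer polynomial f(x) = x^3 + 36x + 5 must be an integer dividing the constant term 5, i.e. one of ±{1, 5}. Evaluating: f(1) = 42, f(-1) = -32, f(5) = 310, f(-5) = -300; none is 0, so f has no rational root and is therefore irreducible over Q (a cubic with no linear factor over a field is irreducible). For an irreducible cubic, the Galois group is A_3 or S_3 according as the discriminant disc(f) = -4a^3 - 27b^2 = -4·(36)^3 - 27·(5)^2 = -187299 is or is not a square in Q. Here disc(f) = -187299 is not a perfect square in Q, so the Galois group of f over Q is not contained in A_3 and must be all of S_3. The splitting field has degree |S_3| = 6 over Q, so [K : Q] = 6.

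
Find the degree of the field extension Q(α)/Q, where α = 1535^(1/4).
[Q(α):Q] = 4

α is a root of x^4 - 1535. By Eisenstein's criterion at the prime p = 5 (which divides the constant term 1535 but p^2 = 25 does not, since 1535 is squarefree), x^4 - 1535 is irreducible over Q. Hence [Q(α):Q] = 4.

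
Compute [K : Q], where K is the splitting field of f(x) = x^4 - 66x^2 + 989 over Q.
[K : Q] = 4

Solving the quadratic in x^2: x^2 = (66 ± √(66^2 - 4·989))/2 = (66 ± √400)/2 = (66 ± 20)/2, giving x^2 = 43 or x^2 = 23. So f(x) = (x^2 - 43)(x^2 - 23) and the roots of f are ±√43, ±√23. Hence the splitting field is K = Q(√43, √23). Since 43 and 23 are distinct squarefree integers > 1, their product 989 is not a perfect square, so √23 ∉ Q(√43). By the tower law [K:Q] = [Q(√43,√23):Q(√43)] · [Q(√43):Q] = 2 · 2 = 4.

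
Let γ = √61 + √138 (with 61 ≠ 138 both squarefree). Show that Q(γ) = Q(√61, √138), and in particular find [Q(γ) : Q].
[Q(γ) : Q] = 4 (equivalently, Q(γ) = Q(√61, √138))

Obviously Q(γ) ⊆ Q(√61, √138), and [Q(√61, √138):Q] = 4 (since 61, 138 are distinct squarefree integers > 1 with 8418 not a perfect square). To show equality we compute the minimal polynomial of γ. From γ = √61 + √138: γ^2 = 61 + 2√(8418) + 138 = 199 + 2√(8418), so γ^2 - 199 = 2√(8418); squaring, (γ^2 - 199)^2 = 4·8418, i.e. γ^4 - 398γ^2 + 39601 - 33672 = 0, i.e. γ^4 - 398γ^2 + 5929 = 0. So γ is a root of x^4 - 398x^2 + 5929. This polynomial is irreducible over Q: it has no rational root (each ±√61 ± √138 is irrational), and any factorization into two quadratics over Q would force √(8418) ∈ Q (pairing opposite roots) or √61, √138 ∈ Q (other pairings), all impossible. Hence [Q(γ):Q] = 4 = [Q(√61, √138):Q], so Q(γ) = Q(√61, √138).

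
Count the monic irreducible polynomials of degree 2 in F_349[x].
There are 60726 monic irreducible polynomials of degree 2 over F_349

Each element of F_{349^2} that lies in no proper subfield is a root of exactly one monic irreducible of degree 2 over F_349, and each such polynomial has 2 distinct roots in F_{349^2}. By Möbius inversion the count is N_349(2) = (1/2) Σ_{d|2} μ(2/d) · 349^d = (1/2)(μ(2)·349^1 + μ(1)·349^2) = 121452/2 = 60726.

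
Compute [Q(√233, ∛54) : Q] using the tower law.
[Q(√233, ∛54) : Q] = 6

Let L = Q(√233, ∛54). Since Q(√233) ⊂ L and [Q(√233):Q] = 2, the tower law gives 2 | [L:Q]. Likewise Q(∛54) ⊂ L with [Q(∛54):Q] = 3 (because 54 is not a perfect cube), so 3 | [L:Q]. As gcd(2,3) = 1, [L:Q] is divisible by 6. Conversely L is generated over Q by √233 and ∛54, so [L:Q] ≤ 2·3 = 6. Therefore [Q(√233, ∛54) : Q] = 6.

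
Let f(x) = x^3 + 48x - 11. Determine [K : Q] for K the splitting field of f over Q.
[K : Q] = 6

By the rational root test, any rational root of the monic integer polynomial f(x) = x^3 + 48x - 11 must be an integer dividing the constant term -11, i.e. one of ±{1, 11}. Evaluating: f(1) = 38, f(-1) = -60, f(11) = 1848, f(-11) = -1870; none is 0, so f has no rational root and is therefore irreducible over Q (a cubic with no linear factor over a field is irreducible). For an irreducible cubic, the Galois group is A_3 or S_3 according as the discriminant disc(f) = -4a^3 - 27b^2 = -4·(48)^3 - 27·(-11)^2 = -445635 is or is not a square in Q. Here disc(f) = -445635 is not a perfect square in Q, so the Galois group of f over Q is not contained in A_3 and must be all of S_3. The splitting field has degree |S_3| = 6 over Q, so [K : Q] = 6.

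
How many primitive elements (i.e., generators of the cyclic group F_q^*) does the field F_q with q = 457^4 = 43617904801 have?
There are φ(43617904800) = 10968514560 primitive elements

F_q^* is cyclic of order q - 1 = 43617904800. A cyclic group of order m has exactly φ(m) generators. Here m = 43617904800 = 2^5 · 3 · 5^2 · 19 · 229 · 4177, so the number of primitive elements is φ(43617904800) = 10968514560.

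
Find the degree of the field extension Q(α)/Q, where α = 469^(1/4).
[Q(α):Q] = 4

α is a root of x^4 - 469. By Eisenstein's criterion at the prime p = 7 (which divides the constant term 469 but p^2 = 49 does not, since 469 is squarefree), x^4 - 469 is irreducible over Q. Hence [Q(α):Q] = 4.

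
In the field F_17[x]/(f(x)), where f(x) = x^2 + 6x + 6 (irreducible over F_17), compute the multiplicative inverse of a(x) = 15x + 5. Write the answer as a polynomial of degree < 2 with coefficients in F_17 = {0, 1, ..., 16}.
a(x)^(-1) ≡ 10x (mod f(x))

Since f is irreducible over F_17, F_17[x]/(f) is a field and a(x) ≠ 0 has an inverse. Apply the extended Euclidean algorithm to f(x) and a(x) in F_17[x]: f(x) = (8x)·a(x) + (6). The last nonzero remainder is the constant 6 = gcd(f, a) in F_17. Back-substituting through the division chain expresses 6 = s(x)·a(x) + t(x)·f(x) with s(x) ≡ 9x (mod f), so (9x)·a(x) ≡ 6 (mod f). Multiplying by 6^(-1) ≡ 3 in F_17 gives a(x)^(-1) ≡ 3·(9x) ≡ 10x (mod f). Check: (15x + 5)·(10x) = 14x^2 + 16x ≡ 1 (mod x^2 + 6x + 6).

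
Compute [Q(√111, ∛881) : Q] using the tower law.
[Q(√111, ∛881) : Q] = 6

Let L = Q(√111, ∛881). Since Q(√111) ⊂ L and [Q(√111):Q] = 2, the tower law gives 2 | [L:Q]. Likewise Q(∛881) ⊂ L with [Q(∛881):Q] = 3 (because 881 is not a perfect cube), so 3 | [L:Q]. As gcd(2,3) = 1, [L:Q] is divisible by 6. Conversely L is generated over Q by √111 and ∛881, so [L:Q] ≤ 2·3 = 6. Therefore [Q(√111, ∛881) : Q] = 6.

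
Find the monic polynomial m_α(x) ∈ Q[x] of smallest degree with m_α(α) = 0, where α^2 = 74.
m_α(x) = x^2 - 74

α satisfies α^2 - 74 = 0, so x^2 - 74 annihilates α. Since d = 74 is squarefree and ≠ 1, it is not a perfect square in Q, so x^2 - 74 has no rational root and is therefore irreducible over Q (a degree-2 polynomial over a field is irreducible iff it has no root). Hence m_α(x) = x^2 - 74.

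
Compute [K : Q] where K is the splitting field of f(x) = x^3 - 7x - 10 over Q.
[K : Q] = 6

By the rational root test, any rational root of the monic integer polynomial f(x) = x^3 - 7x - 10 must be an integer dividing the constant term -10, i.e. one of ±{1, 2, 5, 10}. Evaluating: f(1) = -16, f(-1) = -4, f(2) = -16, f(-2) = -4, f(5) = 80, f(-5) = -100, f(10) = 920, f(-10) = -940; none is 0, so f has no rational root and is therefore irreducible over Q (a cubic with no linear factor over a field is irreducible). For an irreducible cubic, the Galois group is A_3 or S_3 according as the discriminant disc(f) = -4a^3 - 27b^2 = -4·(-7)^3 - 27·(-10)^2 = -1328 is or is not a square in Q. Here disc(f) = -1328 is not a perfect square in Q, so the Galois group of f over Q is not contained in A_3 and must be all of S_3. The splitting field has degree |S_3| = 6 over Q, so [K : Q] = 6.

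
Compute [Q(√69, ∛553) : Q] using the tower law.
[Q(√69, ∛553) : Q] = 6

Let L = Q(√69, ∛553). Since Q(√69) ⊂ L and [Q(√69):Q] = 2, the tower law gives 2 | [L:Q]. Likewise Q(∛553) ⊂ L with [Q(∛553):Q] = 3 (because 553 is not a perfect cube), so 3 | [L:Q]. As gcd(2,3) = 1, [L:Q] is divisible by 6. Conversely L is generated over Q by √69 and ∛553, so [L:Q] ≤ 2·3 = 6. Therefore [Q(√69, ∛553) : Q] = 6.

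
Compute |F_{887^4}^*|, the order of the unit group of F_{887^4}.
|F_{887^4}^*| = 619005459360

F_{887^4} has 887^4 = 619005459361 elements; its multiplicative group consists of all nonzero elements, so |F_{887^4}^*| = 619005459361 - 1 = 619005459360. (It is cyclic since any finite subgroup of the multiplicative group of a field is cyclic.)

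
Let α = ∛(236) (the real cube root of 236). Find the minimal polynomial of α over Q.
m_α(x) = x^3 - 236

α satisfies α^3 = 236, so x^3 - 236 annihilates α. By the rational root test, a rational root p/q (in lowest terms) of x^3 - 236 would satisfy p^3 = 236 q^3, forcing q = 1 and p^3 = 236; but 236 is not a perfect cube, contradiction. A monic cubic over Q with no rational root is irreducible (any nontrivial factorization would include a linear factor). Hence x^3 - 236 is the minimal polynomial of α, and in particular [Q(α):Q] = 3.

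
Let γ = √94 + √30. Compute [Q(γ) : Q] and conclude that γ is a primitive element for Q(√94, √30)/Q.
[Q(γ) : Q] = 4 (equivalently, Q(γ) = Q(√94, √30))

Obviously Q(γ) ⊆ Q(√94, √30), and [Q(√94, √30):Q] = 4 (since 94, 30 are distinct squarefree integers > 1 with 2820 not a perfect square). To show equality we compute the minimal polynomial of γ. From γ = √94 + √30: γ^2 = 94 + 2√(2820) + 30 = 124 + 2√(2820), so γ^2 - 124 = 2√(2820); squaring, (γ^2 - 124)^2 = 4·2820, i.e. γ^4 - 248γ^2 + 15376 - 11280 = 0, i.e. γ^4 - 248γ^2 + 4096 = 0. So γ is a root of x^4 - 248x^2 + 4096. This polynomial is irreducible over Q: it has no rational root (each ±√94 ± √30 is irrational), and any factorization into two quadratics over Q would force √(2820) ∈ Q (pairing opposite roots) or √94, √30 ∈ Q (other pairings), all impossible. Hence [Q(γ):Q] = 4 = [Q(√94, √30):Q], so Q(γ) = Q(√94, √30).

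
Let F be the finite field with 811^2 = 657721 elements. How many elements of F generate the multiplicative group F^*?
There are φ(657720) = 145152 primitive elements

F_q^* is cyclic of order q - 1 = 657720. A cyclic group of order m has exactly φ(m) generators. Here m = 657720 = 2^3 · 3^4 · 5 · 7 · 29, so the number of primitive elements is φ(657720) = 145152.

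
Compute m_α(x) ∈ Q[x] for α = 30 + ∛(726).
m_α(x) = x^3 - 90x^2 + 2700x - 27726

Set β = α - 30 = ∛(726), so β^3 = 726. Then (α - 30)^3 - 726 = 0, i.e. α is a root of g(x) = (x - 30)^3 - 726 = x^3 - 90x^2 + 2700x - 27726. Since g(x) = h(x - 30) where h(x) = x^3 - 726, and h is irreducible over Q (because 726 is not a perfect cube, so h has no rational root, and a monic cubic with no rational root is irreducible), g is also irreducible (irreducibility is preserved under the substitution x → x - 30). Hence m_α(x) = x^3 - 90x^2 + 2700x - 27726.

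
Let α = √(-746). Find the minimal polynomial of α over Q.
m_α(x) = x^2 + 746

α satisfies α^2 + 746 = 0, so x^2 + 746 annihilates α. Since d = -746 is squarefree and ≠ 1, it is not a perfect square in Q, so x^2 + 746 has no rational root and is therefore irreducible over Q (a degree-2 polynomial over a field is irreducible iff it has no root). Hence m_α(x) = x^2 + 746.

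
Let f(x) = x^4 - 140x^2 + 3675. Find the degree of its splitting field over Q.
[K : Q] = 4

Solving the quadratic in x^2: x^2 = (140 ± √(140^2 - 4·3675))/2 = (140 ± √4900)/2 = (140 ± 70)/2, giving x^2 = 105 or x^2 = 35. So f(x) = (x^2 - 105)(x^2 - 35) and the roots of f are ±√105, ±√35. Hence the splitting field is K = Q(√105, √35). Since 105 and 35 are distinct squarefree integers > 1, their product 3675 is not a perfect square, so √35 ∉ Q(√105). By the tower law [K:Q] = [Q(√105,√35):Q(√105)] · [Q(√105):Q] = 2 · 2 = 4.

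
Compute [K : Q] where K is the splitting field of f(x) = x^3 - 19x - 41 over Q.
[K : Q] = 6

By the rational root test, any rational root of the monic integer polynomial f(x) = x^3 - 19x - 41 must be an integer dividing the constant term -41, i.e. one of ±{1, 41}. Evaluating: f(1) = -59, f(-1) = -23, f(41) = 68101, f(-41) = -68183; none is 0, so f has no rational root and is therefore irreducible over Q (a cubic with no linear factor over a field is irreducible). For an irreducible cubic, the Galois group is A_3 or S_3 according as the discriminant disc(f) = -4a^3 - 27b^2 = -4·(-19)^3 - 27·(-41)^2 = -17951 is or is not a square in Q. Here disc(f) = -17951 is not a perfect square in Q, so the Galois group of f over Q is not contained in A_3 and must be all of S_3. The splitting field has degree |S_3| = 6 over Q, so [K : Q] = 6.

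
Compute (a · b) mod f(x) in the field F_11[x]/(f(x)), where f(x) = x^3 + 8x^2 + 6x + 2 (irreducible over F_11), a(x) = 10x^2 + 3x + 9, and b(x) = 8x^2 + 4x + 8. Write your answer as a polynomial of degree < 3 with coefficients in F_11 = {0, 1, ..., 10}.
a · b ≡ 2x^2 + x + 3 (mod f(x))

Multiply in F_11[x]: a(x)·b(x) = (10x^2 + 3x + 9)·(8x^2 + 4x + 8) = 3x^4 + 9x^3 + 10x^2 + 5x + 6. This has degree ≥ 3, so divide by f(x) over F_11: 3x^4 + 9x^3 + 10x^2 + 5x + 6 = (3x + 7)·(x^3 + 8x^2 + 6x + 2) + (2x^2 + x + 3). Hence a·b ≡ 2x^2 + x + 3 (mod f). (F_11[x]/(f) is a field with 11^3 = 1331 elements since f is irreducible of degree 3.)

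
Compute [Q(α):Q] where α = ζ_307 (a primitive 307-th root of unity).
[Q(α):Q] = 306

The minimal polynomial of ζ_307 over Q is the 307-th cyclotomic polynomial Φ_307(x), which is irreducible over Q and has degree φ(307) = 306. Hence [Q(α):Q] = φ(307) = 306.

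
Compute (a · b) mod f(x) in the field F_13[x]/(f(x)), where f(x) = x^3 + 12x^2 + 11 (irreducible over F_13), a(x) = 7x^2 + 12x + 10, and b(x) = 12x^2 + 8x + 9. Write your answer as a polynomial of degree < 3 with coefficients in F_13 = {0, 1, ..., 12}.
a · b ≡ 4x^2 + 5x + 8 (mod f(x))

Multiply in F_13[x]: a(x)·b(x) = (7x^2 + 12x + 10)·(12x^2 + 8x + 9) = 6x^4 + 5x^3 + 6x^2 + 6x + 12. This has degree ≥ 3, so divide by f(x) over F_13: 6x^4 + 5x^3 + 6x^2 + 6x + 12 = (6x + 11)·(x^3 + 12x^2 + 11) + (4x^2 + 5x + 8). Hence a·b ≡ 4x^2 + 5x + 8 (mod f). (F_13[x]/(f) is a field with 13^3 = 2197 elements since f is irreducible of degree 3.)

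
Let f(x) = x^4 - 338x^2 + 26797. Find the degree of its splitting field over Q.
[K : Q] = 4

Solving the quadratic in x^2: x^2 = (338 ± √(338^2 - 4·26797))/2 = (338 ± √7056)/2 = (338 ± 84)/2, giving x^2 = 127 or x^2 = 211. So f(x) = (x^2 - 127)(x^2 - 211) and the roots of f are ±√127, ±√211. Hence the splitting field is K = Q(√127, √211). Since 127 and 211 are distinct squarefree integers > 1, their product 26797 is not a perfect square, so √211 ∉ Q(√127). By the tower law [K:Q] = [Q(√127,√211):Q(√127)] · [Q(√127):Q] = 2 · 2 = 4.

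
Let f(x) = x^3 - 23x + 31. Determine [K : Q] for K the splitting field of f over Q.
[K : Q] = 6

By the rational root test, any rational root of the monic integer polynomial f(x) = x^3 - 23x + 31 must be an integer dividing the constant term 31, i.e. one of ±{1, 31}. Evaluating: f(1) = 9, f(-1) = 53, f(31) = 29109, f(-31) = -29047; none is 0, so f has no rational root and is therefore irreducible over Q (a cubic with no linear factor over a field is irreducible). For an irreducible cubic, the Galois group is A_3 or S_3 according as the discriminant disc(f) = -4a^3 - 27b^2 = -4·(-23)^3 - 27·(31)^2 = 22721 is or is not a square in Q. Here disc(f) = 22721 is not a perfect square in Q, so the Galois group of f over Q is not contained in A_3 and must be all of S_3. The splitting field has degree |S_3| = 6 over Q, so [K : Q] = 6.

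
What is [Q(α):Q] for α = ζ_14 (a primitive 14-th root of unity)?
[Q(α):Q] = 6

The minimal polynomial of ζ_14 over Q is the 14-th cyclotomic polynomial Φ_14(x), which is irreducible over Q and has degree φ(14) = 6. Hence [Q(α):Q] = φ(14) = 6.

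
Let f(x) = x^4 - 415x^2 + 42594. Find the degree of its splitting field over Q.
[K : Q] = 4

Solving the quadratic in x^2: x^2 = (415 ± √(415^2 - 4·42594))/2 = (415 ± √1849)/2 = (415 ± 43)/2, giving x^2 = 229 or x^2 = 186. So f(x) = (x^2 - 229)(x^2 - 186) and the roots of f are ±√229, ±√186. Hence the splitting field is K = Q(√229, √186). Since 229 and 186 are distinct squarefree integers > 1, their product 42594 is not a perfect square, so √186 ∉ Q(√229). By the tower law [K:Q] = [Q(√229,√186):Q(√229)] · [Q(√229):Q] = 2 · 2 = 4.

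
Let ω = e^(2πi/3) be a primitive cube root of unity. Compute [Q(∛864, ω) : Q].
[Q(∛864, ω) : Q] = 6

[Q(∛864):Q] = 3 (min poly x^3 - 864, irreducible since 864 is not a perfect cube). [Q(ω):Q] = 2 (min poly x^2 + x + 1). Since Q(∛864) ⊂ R and ω ∉ R, we have ω ∉ Q(∛864), so x^2 + x + 1 remains irreducible over Q(∛864) and [Q(∛864, ω) : Q(∛864)] = 2. By the tower law, [Q(∛864, ω) : Q] = 3 · 2 = 6. (In fact Q(∛864, ω) is the splitting field of x^3 - 864 over Q.)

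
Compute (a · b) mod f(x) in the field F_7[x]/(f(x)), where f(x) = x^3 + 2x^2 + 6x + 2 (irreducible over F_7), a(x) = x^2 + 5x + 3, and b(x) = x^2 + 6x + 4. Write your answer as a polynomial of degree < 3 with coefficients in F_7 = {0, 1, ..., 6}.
a · b ≡ 6x^2 + 3x + 1 (mod f(x))

Multiply in F_7[x]: a(x)·b(x) = (x^2 + 5x + 3)·(x^2 + 6x + 4) = x^4 + 4x^3 + 2x^2 + 3x + 5. This has degree ≥ 3, so divide by f(x) over F_7: x^4 + 4x^3 + 2x^2 + 3x + 5 = (x + 2)·(x^3 + 2x^2 + 6x + 2) + (6x^2 + 3x + 1). Hence a·b ≡ 6x^2 + 3x + 1 (mod f). (F_7[x]/(f) is a field with 7^3 = 343 elements since f is irreducible of degree 3.)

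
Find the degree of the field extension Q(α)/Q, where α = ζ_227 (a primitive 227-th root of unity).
[Q(α):Q] = 226

The minimal polynomial of ζ_227 over Q is the 227-th cyclotomic polynomial Φ_227(x), which is irreducible over Q and has degree φ(227) = 226. Hence [Q(α):Q] = φ(227) = 226.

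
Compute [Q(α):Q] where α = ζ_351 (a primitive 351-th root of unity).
[Q(α):Q] = 216

The minimal polynomial of ζ_351 over Q is the 351-th cyclotomic polynomial Φ_351(x), which is irreducible over Q and has degree φ(351) = 216. Hence [Q(α):Q] = φ(351) = 216.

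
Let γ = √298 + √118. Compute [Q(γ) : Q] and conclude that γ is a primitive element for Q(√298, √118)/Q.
[Q(γ) : Q] = 4 (equivalently, Q(γ) = Q(√298, √118))

Obviously Q(γ) ⊆ Q(√298, √118), and [Q(√298, √118):Q] = 4 (since 298, 118 are distinct squarefree integers > 1 with 35164 not a perfect square). To show equality we compute the minimal polynomial of γ. From γ = √298 + √118: γ^2 = 298 + 2√(35164) + 118 = 416 + 2√(35164), so γ^2 - 416 = 2√(35164); squaring, (γ^2 - 416)^2 = 4·35164, i.e. γ^4 - 832γ^2 + 173056 - 140656 = 0, i.e. γ^4 - 832γ^2 + 32400 = 0. So γ is a root of x^4 - 832x^2 + 32400. This polynomial is irreducible over Q: it has no rational root (each ±√298 ± √118 is irrational), and any factorization into two quadratics over Q would force √(35164) ∈ Q (pairing opposite roots) or √298, √118 ∈ Q (other pairings), all impossible. Hence [Q(γ):Q] = 4 = [Q(√298, √118):Q], so Q(γ) = Q(√298, √118).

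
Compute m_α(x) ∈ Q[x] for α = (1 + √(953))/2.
m_α(x) = x^2 - x - 238

From 2α - 1 = √(953), squaring gives (2α - 1)^2 = 953, i.e. 4α^2 - 4α + 1 = 953, so α^2 - α + (1 - 953)/4 = 0. Since 953 ≡ 1 (mod 4), (1 - 953)/4 = -238 ∈ Z. The polynomial x^2 - x - 238 has discriminant 1 - 4·(-238) = 953, which is not a perfect square in Q (d = 953 is squarefree and ≠ 1), so x^2 - x - 238 is irreducible over Q. It is the minimal polynomial of α.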